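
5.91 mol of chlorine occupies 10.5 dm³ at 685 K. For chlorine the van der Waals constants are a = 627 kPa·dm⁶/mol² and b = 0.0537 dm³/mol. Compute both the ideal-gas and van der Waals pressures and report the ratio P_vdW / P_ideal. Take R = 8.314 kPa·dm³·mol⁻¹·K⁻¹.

Ideal: P_ideal = nRT/V = (5.91)(8.314)(685)/10.5 = 3205.52 kPa
vdW: P = nRT/(V − nb) − a n²/V² = 33658.0/10.1826 − 21899.9/110.250 = 3305.44 − 198.639 = 3106.80 kPa
Ratio = 3106.80/3205.52 = 0.9692

P_vdW / P_ideal ≈ 0.9692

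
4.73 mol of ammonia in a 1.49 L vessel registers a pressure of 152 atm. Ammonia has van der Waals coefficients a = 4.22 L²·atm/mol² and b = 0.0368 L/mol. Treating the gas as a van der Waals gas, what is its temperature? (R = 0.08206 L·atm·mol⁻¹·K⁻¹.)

T = (P + a n²/V²)(V − nb)/(nR)
P + a n²/V² = 152 + (4.22)(4.73)²/(1.49)² = 194.53 atm
V − nb = 1.49 − (4.73)(0.0368) = 1.3159 L
T = (194.53)(1.3159)/((4.73)(0.08206)) = 659.5 K

T ≈ 659.5 K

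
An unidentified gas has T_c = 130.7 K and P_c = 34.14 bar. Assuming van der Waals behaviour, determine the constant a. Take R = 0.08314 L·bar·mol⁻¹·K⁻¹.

a ≈ 1.459 L²·bar/mol²

From T_c = 8a/(27Rb) and P_c = a/(27b²): a = 27 R² T_c²/(64 P_c).
a = 27×(0.08314)²×(130.7)²/(64×34.14) = 3188.1/2185.0 = 1.459 L²·bar/mol²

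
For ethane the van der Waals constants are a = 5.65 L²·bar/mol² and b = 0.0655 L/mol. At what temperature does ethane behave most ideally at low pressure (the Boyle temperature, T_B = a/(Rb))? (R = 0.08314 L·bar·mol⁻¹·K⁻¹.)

For a van der Waals gas the second virial coefficient B₂ = b − a/(RT) vanishes at T_B = a/(Rb).
T_B = 5.65/(0.08314×0.0655) = 5.65/0.0054457 = 1038 K

T_B ≈ 1038 K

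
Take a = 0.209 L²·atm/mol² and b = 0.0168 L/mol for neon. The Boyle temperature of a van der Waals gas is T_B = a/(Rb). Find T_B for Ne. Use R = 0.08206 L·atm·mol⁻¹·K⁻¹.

For a van der Waals gas the second virial coefficient B₂ = b − a/(RT) vanishes at T_B = a/(Rb).
T_B = 0.209/(0.08206×0.0168) = 0.209/0.0013786 = 151.6 K

T_B ≈ 151.6 K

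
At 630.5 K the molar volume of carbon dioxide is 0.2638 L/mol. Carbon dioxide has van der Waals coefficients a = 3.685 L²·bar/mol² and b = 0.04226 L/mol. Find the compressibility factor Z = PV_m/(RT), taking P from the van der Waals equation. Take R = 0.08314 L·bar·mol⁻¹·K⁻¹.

P = RT/(V_m − b) − a/V_m² = (0.08314)(630.5)/(0.2638 − 0.04226) − 3.685/(0.2638)²
  = 52.420/0.22154 − 52.953 = 236.62 − 52.953 = 183.67 bar
Z = PV_m/(RT) = (183.67)(0.2638)/((0.08314)(630.5)) = 48.452/52.420 = 0.9243

Z ≈ 0.9243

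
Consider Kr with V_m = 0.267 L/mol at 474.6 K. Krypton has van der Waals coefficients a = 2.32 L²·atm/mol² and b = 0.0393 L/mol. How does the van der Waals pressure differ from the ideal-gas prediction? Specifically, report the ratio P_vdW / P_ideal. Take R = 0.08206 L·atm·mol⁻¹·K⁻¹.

Ideal: P_ideal = RT/V_m = (0.08206)(474.6)/0.267 = 145.864 atm
vdW: P = RT/(V_m − b) − a/V_m² = 38.9457/0.227700 − 2.32/0.0712890 = 171.040 − 32.5436 = 138.496 atm
Ratio = 138.496/145.864 = 0.9495

P_vdW / P_ideal ≈ 0.9495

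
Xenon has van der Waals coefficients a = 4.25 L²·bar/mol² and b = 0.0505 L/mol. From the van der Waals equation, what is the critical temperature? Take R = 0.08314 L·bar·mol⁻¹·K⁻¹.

T_c ≈ 299.9 K

For a van der Waals gas, T_c = 8a/(27Rb).
T_c = 8×4.25/(27×0.08314×0.0505) = 34.000/0.11336 = 299.9 K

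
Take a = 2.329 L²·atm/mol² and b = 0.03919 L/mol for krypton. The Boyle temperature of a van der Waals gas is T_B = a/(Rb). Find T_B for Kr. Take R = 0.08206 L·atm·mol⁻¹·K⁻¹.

T_B ≈ 724.2 K

For a van der Waals gas the second virial coefficient B₂ = b − a/(RT) vanishes at T_B = a/(Rb).
T_B = 2.329/(0.08206×0.03919) = 2.329/0.0032159 = 724.2 K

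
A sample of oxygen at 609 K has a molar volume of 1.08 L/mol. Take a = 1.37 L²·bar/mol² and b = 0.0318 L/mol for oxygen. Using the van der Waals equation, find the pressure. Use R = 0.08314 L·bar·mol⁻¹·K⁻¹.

P = RT/(V_m − b) − a/V_m²
RT/(V_m − b) = (0.08314)(609)/(1.08 − 0.0318) = 50.632/1.0482 = 48.304 bar
a/V_m² = 1.37/(1.08)² = 1.1746 bar
P = 48.304 − 1.1746 = 47.13 bar

P ≈ 47.13 bar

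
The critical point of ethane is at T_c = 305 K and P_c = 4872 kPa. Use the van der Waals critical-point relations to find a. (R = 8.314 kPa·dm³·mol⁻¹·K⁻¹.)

From T_c = 8a/(27Rb) and P_c = a/(27b²): a = 27 R² T_c²/(64 P_c).
a = 27×(8.314)²×(305)²/(64×4872) = 173613496/311808 = 556.8 kPa·dm⁶/mol²

a ≈ 556.8 kPa·dm⁶/mol²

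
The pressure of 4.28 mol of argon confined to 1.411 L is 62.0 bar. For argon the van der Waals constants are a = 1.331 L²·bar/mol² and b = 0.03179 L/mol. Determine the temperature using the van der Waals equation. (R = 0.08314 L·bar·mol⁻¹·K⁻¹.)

T = (P + a n²/V²)(V − nb)/(nR)
P + a n²/V² = 62.0 + (1.331)(4.28)²/(1.411)² = 74.246 bar
V − nb = 1.411 − (4.28)(0.03179) = 1.2749 L
T = (74.246)(1.2749)/((4.28)(0.08314)) = 266.0 K

T ≈ 266.0 K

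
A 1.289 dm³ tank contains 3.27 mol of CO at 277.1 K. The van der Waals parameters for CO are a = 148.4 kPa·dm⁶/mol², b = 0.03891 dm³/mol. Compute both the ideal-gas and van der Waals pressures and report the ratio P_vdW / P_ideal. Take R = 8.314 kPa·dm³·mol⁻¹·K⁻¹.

Ideal: P_ideal = nRT/V = (3.27)(8.314)(277.1)/1.289 = 5844.42 kPa
vdW: P = nRT/(V − nb) − a n²/V² = 7533.46/1.16176 − 1586.83/1.66152 = 6484.52 − 955.047 = 5529.47 kPa
Ratio = 5529.47/5844.42 = 0.9461

P_vdW / P_ideal ≈ 0.9461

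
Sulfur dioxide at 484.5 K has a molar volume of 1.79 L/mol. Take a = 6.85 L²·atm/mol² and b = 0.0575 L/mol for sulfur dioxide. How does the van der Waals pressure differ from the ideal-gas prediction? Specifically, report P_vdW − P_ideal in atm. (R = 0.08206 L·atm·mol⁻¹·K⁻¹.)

ΔP ≈ -1.401 atm

Ideal: P_ideal = RT/V_m = (0.08206)(484.5)/1.79 = 22.2112 atm
vdW: P = RT/(V_m − b) − a/V_m² = 39.7581/1.73250 − 6.85/3.20410 = 22.9484 − 2.13789 = 20.8105 atm
ΔP = 20.8105 − 22.2112 = -1.401 atm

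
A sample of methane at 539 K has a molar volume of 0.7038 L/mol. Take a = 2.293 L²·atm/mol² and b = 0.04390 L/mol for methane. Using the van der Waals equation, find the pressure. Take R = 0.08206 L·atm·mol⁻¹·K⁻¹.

P = RT/(V_m − b) − a/V_m²
RT/(V_m − b) = (0.08206)(539)/(0.7038 − 0.04390) = 44.230/0.65990 = 67.025 atm
a/V_m² = 2.293/(0.7038)² = 4.6292 atm
P = 67.025 − 4.6292 = 62.40 atm

P ≈ 62.40 atm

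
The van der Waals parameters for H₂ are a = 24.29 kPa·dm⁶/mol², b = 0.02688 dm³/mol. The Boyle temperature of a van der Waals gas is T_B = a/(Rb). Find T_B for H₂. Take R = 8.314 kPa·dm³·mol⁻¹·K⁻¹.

T_B ≈ 108.7 K

For a van der Waals gas the second virial coefficient B₂ = b − a/(RT) vanishes at T_B = a/(Rb).
T_B = 24.29/(8.314×0.02688) = 24.29/0.22348 = 108.7 K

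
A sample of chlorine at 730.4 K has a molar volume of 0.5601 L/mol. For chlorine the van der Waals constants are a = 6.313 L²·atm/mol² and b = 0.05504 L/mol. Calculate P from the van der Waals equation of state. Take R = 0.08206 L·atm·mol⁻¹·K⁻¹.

P = RT/(V_m − b) − a/V_m²
RT/(V_m − b) = (0.08206)(730.4)/(0.5601 − 0.05504) = 59.937/0.50506 = 118.67 atm
a/V_m² = 6.313/(0.5601)² = 20.124 atm
P = 118.67 − 20.124 = 98.55 atm

P ≈ 98.55 atm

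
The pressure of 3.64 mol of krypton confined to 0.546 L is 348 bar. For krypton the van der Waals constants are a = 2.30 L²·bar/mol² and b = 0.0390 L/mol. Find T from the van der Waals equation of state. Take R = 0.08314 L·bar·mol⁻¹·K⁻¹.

T = (P + a n²/V²)(V − nb)/(nR)
P + a n²/V² = 348 + (2.30)(3.64)²/(0.546)² = 450.22 bar
V − nb = 0.546 − (3.64)(0.0390) = 0.40404 L
T = (450.22)(0.40404)/((3.64)(0.08314)) = 601.1 K

T ≈ 601.1 K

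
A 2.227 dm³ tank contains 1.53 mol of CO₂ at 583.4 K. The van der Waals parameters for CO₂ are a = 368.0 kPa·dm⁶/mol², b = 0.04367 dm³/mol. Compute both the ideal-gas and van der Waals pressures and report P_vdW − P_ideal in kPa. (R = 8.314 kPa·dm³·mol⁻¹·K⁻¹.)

ΔP ≈ -70.6 kPa

Ideal: P_ideal = nRT/V = (1.53)(8.314)(583.4)/2.227 = 3332.33 kPa
vdW: P = nRT/(V − nb) − a n²/V² = 7421.09/2.16018 − 861.451/4.95953 = 3435.40 − 173.696 = 3261.70 kPa
ΔP = 3261.70 − 3332.33 = -70.6 kPa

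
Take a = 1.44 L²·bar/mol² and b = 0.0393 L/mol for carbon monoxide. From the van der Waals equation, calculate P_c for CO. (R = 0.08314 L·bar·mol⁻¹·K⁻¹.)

P_c ≈ 34.53 bar

For a van der Waals gas, P_c = a/(27b²).
P_c = 1.44/(27×(0.0393)²) = 1.44/0.041701 = 34.53 bar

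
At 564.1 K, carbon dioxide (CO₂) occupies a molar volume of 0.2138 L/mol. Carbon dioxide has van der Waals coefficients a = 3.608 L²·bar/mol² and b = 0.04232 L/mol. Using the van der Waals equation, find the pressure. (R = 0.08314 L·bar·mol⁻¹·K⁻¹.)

P ≈ 194.6 bar

P = RT/(V_m − b) − a/V_m²
RT/(V_m − b) = (0.08314)(564.1)/(0.2138 − 0.04232) = 46.899/0.17148 = 273.50 bar
a/V_m² = 3.608/(0.2138)² = 78.932 bar
P = 273.50 − 78.932 = 194.6 bar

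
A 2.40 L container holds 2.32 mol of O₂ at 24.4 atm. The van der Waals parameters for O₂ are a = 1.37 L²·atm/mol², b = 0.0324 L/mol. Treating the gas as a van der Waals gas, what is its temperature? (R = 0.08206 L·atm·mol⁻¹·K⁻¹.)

T = (P + a n²/V²)(V − nb)/(nR)
P + a n²/V² = 24.4 + (1.37)(2.32)²/(2.40)² = 25.680 atm
V − nb = 2.40 − (2.32)(0.0324) = 2.3248 L
T = (25.680)(2.3248)/((2.32)(0.08206)) = 313.6 K

T ≈ 313.6 K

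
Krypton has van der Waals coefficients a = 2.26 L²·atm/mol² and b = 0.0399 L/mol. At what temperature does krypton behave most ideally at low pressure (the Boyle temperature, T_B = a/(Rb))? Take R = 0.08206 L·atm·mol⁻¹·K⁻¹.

For a van der Waals gas the second virial coefficient B₂ = b − a/(RT) vanishes at T_B = a/(Rb).
T_B = 2.26/(0.08206×0.0399) = 2.26/0.0032742 = 690.2 K

T_B ≈ 690.2 K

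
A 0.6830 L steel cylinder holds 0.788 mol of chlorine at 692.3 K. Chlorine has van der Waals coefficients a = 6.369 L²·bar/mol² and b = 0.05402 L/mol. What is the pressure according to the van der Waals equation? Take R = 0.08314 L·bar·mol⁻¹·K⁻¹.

P = nRT/(V − nb) − a n²/V²
nRT/(V − nb) = (0.788)(0.08314)(692.3)/(0.6830 − 0.788×0.05402) = 45.356/0.64043 = 70.821 bar
a n²/V² = (6.369)(0.788)²/(0.6830)² = 8.4778 bar
P = 70.821 − 8.4778 = 62.34 bar

P ≈ 62.34 bar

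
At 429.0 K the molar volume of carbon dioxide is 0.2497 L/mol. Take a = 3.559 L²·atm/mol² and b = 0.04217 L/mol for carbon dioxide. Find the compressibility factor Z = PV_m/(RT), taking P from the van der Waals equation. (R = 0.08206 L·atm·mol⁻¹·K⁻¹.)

Z ≈ 0.7983

P = RT/(V_m − b) − a/V_m² = (0.08206)(429.0)/(0.2497 − 0.04217) − 3.559/(0.2497)²
  = 35.204/0.20753 − 57.081 = 169.63 − 57.081 = 112.55 atm
Z = PV_m/(RT) = (112.55)(0.2497)/((0.08206)(429.0)) = 28.104/35.204 = 0.7983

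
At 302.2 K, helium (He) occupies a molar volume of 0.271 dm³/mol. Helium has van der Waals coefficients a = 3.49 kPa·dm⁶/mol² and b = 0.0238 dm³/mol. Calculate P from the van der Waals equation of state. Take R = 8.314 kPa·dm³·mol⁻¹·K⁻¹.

P ≈ 10116 kPa

P = RT/(V_m − b) − a/V_m²
RT/(V_m − b) = (8.314)(302.2)/(0.271 − 0.0238) = 2512.5/0.24720 = 10164 kPa
a/V_m² = 3.49/(0.271)² = 47.521 kPa
P = 10164 − 47.521 = 10116 kPa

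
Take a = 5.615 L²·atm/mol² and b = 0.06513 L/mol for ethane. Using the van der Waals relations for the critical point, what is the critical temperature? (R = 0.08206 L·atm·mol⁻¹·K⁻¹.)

T_c ≈ 311.3 K

For a van der Waals gas, T_c = 8a/(27Rb).
T_c = 8×5.615/(27×0.08206×0.06513) = 44.920/0.14430 = 311.3 K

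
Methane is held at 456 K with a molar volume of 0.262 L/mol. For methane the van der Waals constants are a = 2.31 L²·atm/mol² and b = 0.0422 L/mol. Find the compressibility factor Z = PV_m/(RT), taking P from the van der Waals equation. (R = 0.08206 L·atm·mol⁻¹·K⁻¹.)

Z ≈ 0.9564

P = RT/(V_m − b) − a/V_m² = (0.08206)(456)/(0.262 − 0.0422) − 2.31/(0.262)²
  = 37.419/0.21980 − 33.652 = 170.24 − 33.652 = 136.59 atm
Z = PV_m/(RT) = (136.59)(0.262)/((0.08206)(456)) = 35.787/37.419 = 0.9564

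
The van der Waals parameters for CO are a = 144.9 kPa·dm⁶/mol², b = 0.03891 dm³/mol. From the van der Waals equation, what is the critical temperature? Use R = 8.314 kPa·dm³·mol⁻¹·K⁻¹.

T_c ≈ 132.7 K

For a van der Waals gas, T_c = 8a/(27Rb).
T_c = 8×144.9/(27×8.314×0.03891) = 1159.2/8.7344 = 132.7 K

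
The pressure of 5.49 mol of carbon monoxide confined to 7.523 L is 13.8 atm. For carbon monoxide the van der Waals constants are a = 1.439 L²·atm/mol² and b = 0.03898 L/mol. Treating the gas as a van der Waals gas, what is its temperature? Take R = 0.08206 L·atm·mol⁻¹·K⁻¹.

T ≈ 236.3 K

T = (P + a n²/V²)(V − nb)/(nR)
P + a n²/V² = 13.8 + (1.439)(5.49)²/(7.523)² = 14.566 atm
V − nb = 7.523 − (5.49)(0.03898) = 7.3090 L
T = (14.566)(7.3090)/((5.49)(0.08206)) = 236.3 K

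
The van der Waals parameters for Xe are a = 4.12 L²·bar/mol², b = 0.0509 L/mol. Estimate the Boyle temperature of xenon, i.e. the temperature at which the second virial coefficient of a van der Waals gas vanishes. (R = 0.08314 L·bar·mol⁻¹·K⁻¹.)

For a van der Waals gas the second virial coefficient B₂ = b − a/(RT) vanishes at T_B = a/(Rb).
T_B = 4.12/(0.08314×0.0509) = 4.12/0.0042318 = 973.6 K

T_B ≈ 973.6 K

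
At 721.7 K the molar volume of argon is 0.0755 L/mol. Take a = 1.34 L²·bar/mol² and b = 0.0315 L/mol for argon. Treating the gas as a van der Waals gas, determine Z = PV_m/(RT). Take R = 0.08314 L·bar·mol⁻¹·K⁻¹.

Z ≈ 1.420

P = RT/(V_m − b) − a/V_m² = (0.08314)(721.7)/(0.0755 − 0.0315) − 1.34/(0.0755)²
  = 60.002/0.044000 − 235.08 = 1363.7 − 235.08 = 1128.6 bar
Z = PV_m/(RT) = (1128.6)(0.0755)/((0.08314)(721.7)) = 85.209/60.002 = 1.420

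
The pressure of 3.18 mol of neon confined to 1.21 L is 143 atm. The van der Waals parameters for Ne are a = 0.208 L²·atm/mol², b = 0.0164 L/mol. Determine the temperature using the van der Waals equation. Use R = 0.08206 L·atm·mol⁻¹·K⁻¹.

T = (P + a n²/V²)(V − nb)/(nR)
P + a n²/V² = 143 + (0.208)(3.18)²/(1.21)² = 144.44 atm
V − nb = 1.21 − (3.18)(0.0164) = 1.1578 L
T = (144.44)(1.1578)/((3.18)(0.08206)) = 640.9 K

T ≈ 640.9 K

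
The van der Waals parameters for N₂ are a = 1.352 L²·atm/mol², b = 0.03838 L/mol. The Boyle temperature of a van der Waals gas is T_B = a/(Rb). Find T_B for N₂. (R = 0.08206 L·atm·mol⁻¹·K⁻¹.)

For a van der Waals gas the second virial coefficient B₂ = b − a/(RT) vanishes at T_B = a/(Rb).
T_B = 1.352/(0.08206×0.03838) = 1.352/0.0031495 = 429.3 K

T_B ≈ 429.3 K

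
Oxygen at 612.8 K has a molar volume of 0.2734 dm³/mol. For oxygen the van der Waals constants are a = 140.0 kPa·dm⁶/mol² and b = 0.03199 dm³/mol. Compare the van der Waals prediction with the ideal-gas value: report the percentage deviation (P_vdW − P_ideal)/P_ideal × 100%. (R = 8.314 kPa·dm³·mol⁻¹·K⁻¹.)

Ideal: P_ideal = RT/V_m = (8.314)(612.8)/0.2734 = 18635.0 kPa
vdW: P = RT/(V_m − b) − a/V_m² = 5094.82/0.241410 − 140.0/0.0747476 = 21104.4 − 1872.97 = 19231.4 kPa
% deviation = (19231.4 − 18635.0)/18635.0 × 100% = 3.20%

3.20 %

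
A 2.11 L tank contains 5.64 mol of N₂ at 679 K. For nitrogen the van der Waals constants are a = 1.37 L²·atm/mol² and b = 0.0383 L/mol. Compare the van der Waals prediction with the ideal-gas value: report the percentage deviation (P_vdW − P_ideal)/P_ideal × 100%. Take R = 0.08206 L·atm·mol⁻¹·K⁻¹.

Ideal: P_ideal = nRT/V = (5.64)(0.08206)(679)/2.11 = 148.935 atm
vdW: P = nRT/(V − nb) − a n²/V² = 314.254/1.89399 − 43.5792/4.45210 = 165.922 − 9.78846 = 156.134 atm
% deviation = (156.134 − 148.935)/148.935 × 100% = 4.83%

4.83 %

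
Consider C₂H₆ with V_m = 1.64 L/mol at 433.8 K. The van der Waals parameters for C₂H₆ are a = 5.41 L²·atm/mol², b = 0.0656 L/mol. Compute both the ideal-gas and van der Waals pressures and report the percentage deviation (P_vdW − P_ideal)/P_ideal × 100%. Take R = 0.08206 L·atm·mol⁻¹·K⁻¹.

-5.10 %

Ideal: P_ideal = RT/V_m = (0.08206)(433.8)/1.64 = 21.7059 atm
vdW: P = RT/(V_m − b) − a/V_m² = 35.5976/1.57440 − 5.41/2.68960 = 22.6103 − 2.01145 = 20.5989 atm
% deviation = (20.5989 − 21.7059)/21.7059 × 100% = -5.10%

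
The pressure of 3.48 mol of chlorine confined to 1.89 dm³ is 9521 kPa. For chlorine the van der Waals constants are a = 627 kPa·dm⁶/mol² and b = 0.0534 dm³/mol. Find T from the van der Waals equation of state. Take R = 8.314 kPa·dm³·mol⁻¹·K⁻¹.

T = (P + a n²/V²)(V − nb)/(nR)
P + a n²/V² = 9521 + (627)(3.48)²/(1.89)² = 11647 kPa
V − nb = 1.89 − (3.48)(0.0534) = 1.7042 dm³
T = (11647)(1.7042)/((3.48)(8.314)) = 686.0 K

T ≈ 686.0 K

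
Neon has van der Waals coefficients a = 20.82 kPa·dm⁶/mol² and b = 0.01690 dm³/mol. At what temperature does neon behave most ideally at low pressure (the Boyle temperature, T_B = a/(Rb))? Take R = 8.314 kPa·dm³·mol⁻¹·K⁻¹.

T_B ≈ 148.2 K

For a van der Waals gas the second virial coefficient B₂ = b − a/(RT) vanishes at T_B = a/(Rb).
T_B = 20.82/(8.314×0.01690) = 20.82/0.14051 = 148.2 K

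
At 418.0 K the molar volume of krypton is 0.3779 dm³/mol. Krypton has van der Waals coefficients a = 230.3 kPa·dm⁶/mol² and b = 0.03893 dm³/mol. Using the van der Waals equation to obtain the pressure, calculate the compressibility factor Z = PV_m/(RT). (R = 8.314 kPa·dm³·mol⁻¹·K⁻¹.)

Z ≈ 0.9395

P = RT/(V_m − b) − a/V_m² = (8.314)(418.0)/(0.3779 − 0.03893) − 230.3/(0.3779)²
  = 3475.3/0.33897 − 1612.7 = 10253 − 1612.7 = 8640 kPa
Z = PV_m/(RT) = (8640)(0.3779)/((8.314)(418.0)) = 3265.1/3475.3 = 0.9395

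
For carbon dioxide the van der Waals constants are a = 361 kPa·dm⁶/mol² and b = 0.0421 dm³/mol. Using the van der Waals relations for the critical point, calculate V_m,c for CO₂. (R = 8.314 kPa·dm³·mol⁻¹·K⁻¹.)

For a van der Waals gas, V_m,c = 3b.
V_m,c = 3×0.0421 = 0.1263 dm³/mol

V_m,c ≈ 0.1263 dm³/mol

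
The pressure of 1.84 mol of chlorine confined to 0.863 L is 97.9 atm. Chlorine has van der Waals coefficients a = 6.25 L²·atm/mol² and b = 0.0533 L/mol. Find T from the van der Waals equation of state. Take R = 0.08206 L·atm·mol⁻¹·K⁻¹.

T ≈ 639.9 K

T = (P + a n²/V²)(V − nb)/(nR)
P + a n²/V² = 97.9 + (6.25)(1.84)²/(0.863)² = 126.31 atm
V − nb = 0.863 − (1.84)(0.0533) = 0.76493 L
T = (126.31)(0.76493)/((1.84)(0.08206)) = 639.9 K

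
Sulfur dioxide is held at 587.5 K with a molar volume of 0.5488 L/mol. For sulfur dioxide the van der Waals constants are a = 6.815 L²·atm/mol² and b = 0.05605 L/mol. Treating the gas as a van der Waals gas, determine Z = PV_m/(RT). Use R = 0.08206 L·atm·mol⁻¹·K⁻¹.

P = RT/(V_m − b) − a/V_m² = (0.08206)(587.5)/(0.5488 − 0.05605) − 6.815/(0.5488)²
  = 48.210/0.49275 − 22.628 = 97.839 − 22.628 = 75.211 atm
Z = PV_m/(RT) = (75.211)(0.5488)/((0.08206)(587.5)) = 41.276/48.210 = 0.8562

Z ≈ 0.8562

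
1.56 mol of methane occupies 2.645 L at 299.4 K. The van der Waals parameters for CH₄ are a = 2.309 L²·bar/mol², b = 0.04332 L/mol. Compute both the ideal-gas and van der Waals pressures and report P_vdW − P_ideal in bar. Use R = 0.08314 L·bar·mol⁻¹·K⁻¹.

ΔP ≈ -0.418 bar

Ideal: P_ideal = nRT/V = (1.56)(0.08314)(299.4)/2.645 = 14.6812 bar
vdW: P = nRT/(V − nb) − a n²/V² = 38.8317/2.57742 − 5.61918/6.99603 = 15.0661 − 0.803196 = 14.2629 bar
ΔP = 14.2629 − 14.6812 = -0.418 bar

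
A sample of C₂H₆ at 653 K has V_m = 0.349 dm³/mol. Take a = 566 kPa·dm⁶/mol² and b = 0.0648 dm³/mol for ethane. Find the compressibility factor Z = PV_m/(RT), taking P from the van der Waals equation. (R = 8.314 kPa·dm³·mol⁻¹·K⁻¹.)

P = RT/(V_m − b) − a/V_m² = (8.314)(653)/(0.349 − 0.0648) − 566/(0.349)²
  = 5429.0/0.28420 − 4646.9 = 19103 − 4646.9 = 14456 kPa
Z = PV_m/(RT) = (14456)(0.349)/((8.314)(653)) = 5045.1/5429.0 = 0.9293

Z ≈ 0.9293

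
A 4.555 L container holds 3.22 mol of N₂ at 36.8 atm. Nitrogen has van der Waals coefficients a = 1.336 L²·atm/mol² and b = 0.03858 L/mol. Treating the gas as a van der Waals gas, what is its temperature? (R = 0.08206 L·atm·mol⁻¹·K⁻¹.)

T ≈ 628.3 K

T = (P + a n²/V²)(V − nb)/(nR)
P + a n²/V² = 36.8 + (1.336)(3.22)²/(4.555)² = 37.468 atm
V − nb = 4.555 − (3.22)(0.03858) = 4.4308 L
T = (37.468)(4.4308)/((3.22)(0.08206)) = 628.3 K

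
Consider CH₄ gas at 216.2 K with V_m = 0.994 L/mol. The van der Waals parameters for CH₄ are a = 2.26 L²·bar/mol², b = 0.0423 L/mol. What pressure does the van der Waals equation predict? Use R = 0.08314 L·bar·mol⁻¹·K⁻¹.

P = RT/(V_m − b) − a/V_m²
RT/(V_m − b) = (0.08314)(216.2)/(0.994 − 0.0423) = 17.975/0.95170 = 18.887 bar
a/V_m² = 2.26/(0.994)² = 2.2874 bar
P = 18.887 − 2.2874 = 16.60 bar

P ≈ 16.60 bar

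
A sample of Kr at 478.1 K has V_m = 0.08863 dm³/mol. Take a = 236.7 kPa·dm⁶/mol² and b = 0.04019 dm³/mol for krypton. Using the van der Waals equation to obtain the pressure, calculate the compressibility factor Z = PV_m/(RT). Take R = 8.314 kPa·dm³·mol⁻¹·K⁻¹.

P = RT/(V_m − b) − a/V_m² = (8.314)(478.1)/(0.08863 − 0.04019) − 236.7/(0.08863)²
  = 3974.9/0.048440 − 30133 = 82058 − 30133 = 51925 kPa
Z = PV_m/(RT) = (51925)(0.08863)/((8.314)(478.1)) = 4602.1/3974.9 = 1.158

Z ≈ 1.158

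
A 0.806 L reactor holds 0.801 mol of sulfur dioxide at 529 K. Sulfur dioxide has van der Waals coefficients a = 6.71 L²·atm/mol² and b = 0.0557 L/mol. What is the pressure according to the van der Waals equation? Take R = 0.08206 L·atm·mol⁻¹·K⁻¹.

P = nRT/(V − nb) − a n²/V²
nRT/(V − nb) = (0.801)(0.08206)(529)/(0.806 − 0.801×0.0557) = 34.771/0.76138 = 45.668 atm
a n²/V² = (6.71)(0.801)²/(0.806)² = 6.6270 atm
P = 45.668 − 6.6270 = 39.04 atm

P ≈ 39.04 atm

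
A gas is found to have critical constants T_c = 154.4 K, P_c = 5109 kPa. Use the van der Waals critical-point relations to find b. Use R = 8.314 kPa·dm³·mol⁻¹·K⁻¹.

b ≈ 0.03141 dm³/mol

From T_c = 8a/(27Rb) and P_c = a/(27b²): b = R T_c/(8 P_c).
b = (8.314)(154.4)/(8×5109) = 1283.7/40872 = 0.03141 dm³/mol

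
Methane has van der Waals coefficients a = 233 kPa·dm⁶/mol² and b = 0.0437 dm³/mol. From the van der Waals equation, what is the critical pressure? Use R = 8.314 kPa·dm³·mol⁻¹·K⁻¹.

For a van der Waals gas, P_c = a/(27b²).
P_c = 233/(27×(0.0437)²) = 233/0.051562 = 4519 kPa

P_c ≈ 4519 kPa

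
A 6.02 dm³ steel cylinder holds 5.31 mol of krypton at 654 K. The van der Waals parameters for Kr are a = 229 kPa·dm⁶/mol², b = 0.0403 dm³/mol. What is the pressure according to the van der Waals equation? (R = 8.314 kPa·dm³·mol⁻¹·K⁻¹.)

P ≈ 4795 kPa

P = nRT/(V − nb) − a n²/V²
nRT/(V − nb) = (5.31)(8.314)(654)/(6.02 − 5.31×0.0403) = 28872/5.8060 = 4972.8 kPa
a n²/V² = (229)(5.31)²/(6.02)² = 178.17 kPa
P = 4972.8 − 178.17 = 4795 kPa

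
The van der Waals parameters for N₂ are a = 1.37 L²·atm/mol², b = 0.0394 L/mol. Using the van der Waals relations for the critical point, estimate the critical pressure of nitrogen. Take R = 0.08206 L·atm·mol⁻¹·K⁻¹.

P_c ≈ 32.69 atm

For a van der Waals gas, P_c = a/(27b²).
P_c = 1.37/(27×(0.0394)²) = 1.37/0.041914 = 32.69 atm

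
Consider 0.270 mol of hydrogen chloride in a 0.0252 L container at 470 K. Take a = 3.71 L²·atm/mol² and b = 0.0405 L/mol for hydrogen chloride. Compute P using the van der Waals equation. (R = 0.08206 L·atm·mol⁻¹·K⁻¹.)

P ≈ 304.1 atm

P = nRT/(V − nb) − a n²/V²
nRT/(V − nb) = (0.270)(0.08206)(470)/(0.0252 − 0.270×0.0405) = 10.413/0.014265 = 729.97 atm
a n²/V² = (3.71)(0.270)²/(0.0252)² = 425.89 atm
P = 729.97 − 425.89 = 304.1 atm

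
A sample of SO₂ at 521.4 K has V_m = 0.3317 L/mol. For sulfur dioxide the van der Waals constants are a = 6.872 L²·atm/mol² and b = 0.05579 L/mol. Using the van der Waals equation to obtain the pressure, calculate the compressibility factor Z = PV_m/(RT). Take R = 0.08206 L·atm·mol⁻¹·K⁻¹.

Z ≈ 0.7180

P = RT/(V_m − b) − a/V_m² = (0.08206)(521.4)/(0.3317 − 0.05579) − 6.872/(0.3317)²
  = 42.786/0.27591 − 62.459 = 155.07 − 62.459 = 92.61 atm
Z = PV_m/(RT) = (92.61)(0.3317)/((0.08206)(521.4)) = 30.719/42.786 = 0.7180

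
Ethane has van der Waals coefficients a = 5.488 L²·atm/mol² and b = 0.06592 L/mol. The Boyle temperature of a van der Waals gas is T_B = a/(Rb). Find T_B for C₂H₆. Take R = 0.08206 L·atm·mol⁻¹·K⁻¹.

For a van der Waals gas the second virial coefficient B₂ = b − a/(RT) vanishes at T_B = a/(Rb).
T_B = 5.488/(0.08206×0.06592) = 5.488/0.0054094 = 1015 K

T_B ≈ 1015 K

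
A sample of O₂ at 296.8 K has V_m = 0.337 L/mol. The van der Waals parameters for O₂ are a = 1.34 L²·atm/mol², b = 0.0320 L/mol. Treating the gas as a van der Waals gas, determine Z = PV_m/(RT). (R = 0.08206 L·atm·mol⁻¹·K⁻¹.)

Z ≈ 0.9417

P = RT/(V_m − b) − a/V_m² = (0.08206)(296.8)/(0.337 − 0.0320) − 1.34/(0.337)²
  = 24.355/0.30500 − 11.799 = 79.852 − 11.799 = 68.053 atm
Z = PV_m/(RT) = (68.053)(0.337)/((0.08206)(296.8)) = 22.934/24.355 = 0.9417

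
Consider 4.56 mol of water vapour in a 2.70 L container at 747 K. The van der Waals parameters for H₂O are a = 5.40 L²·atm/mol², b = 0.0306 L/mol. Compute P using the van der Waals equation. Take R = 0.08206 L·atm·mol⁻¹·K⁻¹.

P ≈ 93.77 atm

P = nRT/(V − nb) − a n²/V²
nRT/(V − nb) = (4.56)(0.08206)(747)/(2.70 − 4.56×0.0306) = 279.52/2.5605 = 109.17 atm
a n²/V² = (5.40)(4.56)²/(2.70)² = 15.403 atm
P = 109.17 − 15.403 = 93.77 atm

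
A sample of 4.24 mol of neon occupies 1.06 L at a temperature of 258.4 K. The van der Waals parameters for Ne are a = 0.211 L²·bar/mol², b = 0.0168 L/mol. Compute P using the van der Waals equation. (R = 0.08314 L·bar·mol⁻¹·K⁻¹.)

P ≈ 88.75 bar

P = nRT/(V − nb) − a n²/V²
nRT/(V − nb) = (4.24)(0.08314)(258.4)/(1.06 − 4.24×0.0168) = 91.090/0.98877 = 92.125 bar
a n²/V² = (0.211)(4.24)²/(1.06)² = 3.3760 bar
P = 92.125 − 3.3760 = 88.75 bar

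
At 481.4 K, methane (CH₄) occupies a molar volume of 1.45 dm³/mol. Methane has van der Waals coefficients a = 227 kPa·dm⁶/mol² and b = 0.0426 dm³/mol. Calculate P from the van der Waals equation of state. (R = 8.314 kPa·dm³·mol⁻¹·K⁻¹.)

P ≈ 2736 kPa

P = RT/(V_m − b) − a/V_m²
RT/(V_m − b) = (8.314)(481.4)/(1.45 − 0.0426) = 4002.4/1.4074 = 2843.8 kPa
a/V_m² = 227/(1.45)² = 107.97 kPa
P = 2843.8 − 107.97 = 2736 kPa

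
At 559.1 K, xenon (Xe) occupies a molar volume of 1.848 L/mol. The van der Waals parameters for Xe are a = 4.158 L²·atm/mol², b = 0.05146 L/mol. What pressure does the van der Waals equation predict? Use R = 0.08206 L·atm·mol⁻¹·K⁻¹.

P = RT/(V_m − b) − a/V_m²
RT/(V_m − b) = (0.08206)(559.1)/(1.848 − 0.05146) = 45.880/1.7965 = 25.539 atm
a/V_m² = 4.158/(1.848)² = 1.2175 atm
P = 25.539 − 1.2175 = 24.32 atm

P ≈ 24.32 atm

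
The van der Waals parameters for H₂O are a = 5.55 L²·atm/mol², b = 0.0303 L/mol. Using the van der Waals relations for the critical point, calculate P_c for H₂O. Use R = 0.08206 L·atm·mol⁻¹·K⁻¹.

P_c ≈ 223.9 atm

For a van der Waals gas, P_c = a/(27b²).
P_c = 5.55/(27×(0.0303)²) = 5.55/0.024788 = 223.9 atm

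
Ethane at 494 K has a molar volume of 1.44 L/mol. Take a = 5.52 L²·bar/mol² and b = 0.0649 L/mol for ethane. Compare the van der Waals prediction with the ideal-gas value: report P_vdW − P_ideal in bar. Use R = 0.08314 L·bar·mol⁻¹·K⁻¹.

ΔP ≈ -1.316 bar

Ideal: P_ideal = RT/V_m = (0.08314)(494)/1.44 = 28.5216 bar
vdW: P = RT/(V_m − b) − a/V_m² = 41.0712/1.37510 − 5.52/2.07360 = 29.8678 − 2.66204 = 27.2058 bar
ΔP = 27.2058 − 28.5216 = -1.316 bar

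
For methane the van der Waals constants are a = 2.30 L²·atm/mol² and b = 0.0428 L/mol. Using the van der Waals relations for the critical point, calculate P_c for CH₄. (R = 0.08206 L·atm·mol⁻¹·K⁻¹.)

For a van der Waals gas, P_c = a/(27b²).
P_c = 2.30/(27×(0.0428)²) = 2.30/0.049460 = 46.50 atm

P_c ≈ 46.50 atm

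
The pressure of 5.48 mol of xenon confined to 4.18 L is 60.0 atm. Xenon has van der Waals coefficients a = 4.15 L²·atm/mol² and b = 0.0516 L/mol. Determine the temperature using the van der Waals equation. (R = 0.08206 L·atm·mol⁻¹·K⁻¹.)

T = (P + a n²/V²)(V − nb)/(nR)
P + a n²/V² = 60.0 + (4.15)(5.48)²/(4.18)² = 67.133 atm
V − nb = 4.18 − (5.48)(0.0516) = 3.8972 L
T = (67.133)(3.8972)/((5.48)(0.08206)) = 581.8 K

T ≈ 581.8 K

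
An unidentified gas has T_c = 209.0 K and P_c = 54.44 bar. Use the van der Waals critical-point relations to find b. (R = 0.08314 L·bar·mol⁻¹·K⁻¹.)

From T_c = 8a/(27Rb) and P_c = a/(27b²): b = R T_c/(8 P_c).
b = (0.08314)(209.0)/(8×54.44) = 17.376/435.52 = 0.03990 L/mol

b ≈ 0.03990 L/mol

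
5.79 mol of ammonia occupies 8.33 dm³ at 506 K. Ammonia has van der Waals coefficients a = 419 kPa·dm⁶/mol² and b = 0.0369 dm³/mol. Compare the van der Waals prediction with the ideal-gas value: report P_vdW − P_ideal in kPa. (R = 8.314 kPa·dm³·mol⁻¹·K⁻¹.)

ΔP ≈ -125.5 kPa

Ideal: P_ideal = nRT/V = (5.79)(8.314)(506)/8.33 = 2924.11 kPa
vdW: P = nRT/(V − nb) − a n²/V² = 24357.9/8.11635 − 14046.6/69.3889 = 3001.09 − 202.433 = 2798.66 kPa
ΔP = 2798.66 − 2924.11 = -125.5 kPa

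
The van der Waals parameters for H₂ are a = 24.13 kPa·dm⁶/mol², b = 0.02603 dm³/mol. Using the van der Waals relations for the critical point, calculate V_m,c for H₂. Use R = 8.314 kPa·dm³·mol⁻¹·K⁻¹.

For a van der Waals gas, V_m,c = 3b.
V_m,c = 3×0.02603 = 0.07809 dm³/mol

V_m,c ≈ 0.07809 dm³/mol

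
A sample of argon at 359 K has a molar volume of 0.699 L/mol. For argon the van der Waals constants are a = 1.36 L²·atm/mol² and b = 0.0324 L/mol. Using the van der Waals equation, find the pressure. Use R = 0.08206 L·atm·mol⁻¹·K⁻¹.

P ≈ 41.41 atm

P = RT/(V_m − b) − a/V_m²
RT/(V_m − b) = (0.08206)(359)/(0.699 − 0.0324) = 29.460/0.66660 = 44.194 atm
a/V_m² = 1.36/(0.699)² = 2.7835 atm
P = 44.194 − 2.7835 = 41.41 atm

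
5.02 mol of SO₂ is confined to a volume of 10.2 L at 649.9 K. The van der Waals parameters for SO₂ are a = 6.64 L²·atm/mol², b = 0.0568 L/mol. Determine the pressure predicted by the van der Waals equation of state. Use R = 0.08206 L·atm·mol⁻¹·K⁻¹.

P = nRT/(V − nb) − a n²/V²
nRT/(V − nb) = (5.02)(0.08206)(649.9)/(10.2 − 5.02×0.0568) = 267.72/9.9149 = 27.002 atm
a n²/V² = (6.64)(5.02)²/(10.2)² = 1.6083 atm
P = 27.002 − 1.6083 = 25.39 atm

P ≈ 25.39 atm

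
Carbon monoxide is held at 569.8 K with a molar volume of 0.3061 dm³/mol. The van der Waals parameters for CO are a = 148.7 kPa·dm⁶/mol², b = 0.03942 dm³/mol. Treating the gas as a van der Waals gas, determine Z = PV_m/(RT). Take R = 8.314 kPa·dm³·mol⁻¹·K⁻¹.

Z ≈ 1.045

P = RT/(V_m − b) − a/V_m² = (8.314)(569.8)/(0.3061 − 0.03942) − 148.7/(0.3061)²
  = 4737.3/0.26668 − 1587.0 = 17764 − 1587.0 = 16177 kPa
Z = PV_m/(RT) = (16177)(0.3061)/((8.314)(569.8)) = 4951.8/4737.3 = 1.045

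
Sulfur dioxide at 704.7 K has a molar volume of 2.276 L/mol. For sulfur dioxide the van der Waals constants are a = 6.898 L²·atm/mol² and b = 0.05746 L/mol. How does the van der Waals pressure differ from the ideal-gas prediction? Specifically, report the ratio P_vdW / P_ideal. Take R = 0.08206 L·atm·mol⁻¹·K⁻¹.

Ideal: P_ideal = RT/V_m = (0.08206)(704.7)/2.276 = 25.4076 atm
vdW: P = RT/(V_m − b) − a/V_m² = 57.8277/2.21854 − 6.898/5.18018 = 26.0657 − 1.33161 = 24.7341 atm
Ratio = 24.7341/25.4076 = 0.9735

P_vdW / P_ideal ≈ 0.9735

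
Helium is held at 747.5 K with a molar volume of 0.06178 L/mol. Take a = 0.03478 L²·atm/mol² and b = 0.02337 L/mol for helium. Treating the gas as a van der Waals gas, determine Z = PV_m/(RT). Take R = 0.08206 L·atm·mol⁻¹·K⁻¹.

Z ≈ 1.599

P = RT/(V_m − b) − a/V_m² = (0.08206)(747.5)/(0.06178 − 0.02337) − 0.03478/(0.06178)²
  = 61.340/0.038410 − 9.1124 = 1597.0 − 9.1124 = 1587.9 atm
Z = PV_m/(RT) = (1587.9)(0.06178)/((0.08206)(747.5)) = 98.100/61.340 = 1.599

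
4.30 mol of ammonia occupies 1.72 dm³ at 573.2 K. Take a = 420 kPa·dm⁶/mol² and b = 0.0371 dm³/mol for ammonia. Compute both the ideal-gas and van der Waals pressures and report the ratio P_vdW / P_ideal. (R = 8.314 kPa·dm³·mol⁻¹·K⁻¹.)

P_vdW / P_ideal ≈ 0.8819

Ideal: P_ideal = nRT/V = (4.30)(8.314)(573.2)/1.72 = 11914.0 kPa
vdW: P = nRT/(V − nb) − a n²/V² = 20492.0/1.56047 − 7765.80/2.95840 = 13131.9 − 2625.00 = 10506.9 kPa
Ratio = 10506.9/11914.0 = 0.8819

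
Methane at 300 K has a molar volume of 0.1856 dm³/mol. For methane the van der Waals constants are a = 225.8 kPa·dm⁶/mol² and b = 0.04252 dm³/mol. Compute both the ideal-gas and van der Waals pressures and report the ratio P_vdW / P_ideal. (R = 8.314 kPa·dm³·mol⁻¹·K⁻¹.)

P_vdW / P_ideal ≈ 0.8094

Ideal: P_ideal = RT/V_m = (8.314)(300)/0.1856 = 13438.6 kPa
vdW: P = RT/(V_m − b) − a/V_m² = 2494.20/0.143080 − 225.8/0.0344474 = 17432.2 − 6554.92 = 10877.3 kPa
Ratio = 10877.3/13438.6 = 0.8094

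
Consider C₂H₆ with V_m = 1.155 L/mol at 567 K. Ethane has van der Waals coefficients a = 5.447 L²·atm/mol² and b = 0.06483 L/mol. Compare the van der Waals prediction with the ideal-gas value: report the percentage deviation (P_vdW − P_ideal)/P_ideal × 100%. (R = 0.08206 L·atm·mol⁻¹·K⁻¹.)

-4.19 %

Ideal: P_ideal = RT/V_m = (0.08206)(567)/1.155 = 40.2840 atm
vdW: P = RT/(V_m − b) − a/V_m² = 46.5280/1.09017 − 5.447/1.33403 = 42.6796 − 4.08312 = 38.5965 atm
% deviation = (38.5965 − 40.2840)/40.2840 × 100% = -4.19%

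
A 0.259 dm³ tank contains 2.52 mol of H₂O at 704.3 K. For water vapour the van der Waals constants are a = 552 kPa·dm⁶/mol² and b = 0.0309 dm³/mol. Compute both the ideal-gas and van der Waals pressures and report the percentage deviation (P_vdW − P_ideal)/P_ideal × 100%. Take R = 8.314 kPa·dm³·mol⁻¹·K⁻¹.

-48.73 %

Ideal: P_ideal = nRT/V = (2.52)(8.314)(704.3)/0.259 = 56972.9 kPa
vdW: P = nRT/(V − nb) − a n²/V² = 14756.0/0.181132 − 3505.42/0.0670810 = 81465.5 − 52256.5 = 29209.0 kPa
% deviation = (29209.0 − 56972.9)/56972.9 × 100% = -48.73%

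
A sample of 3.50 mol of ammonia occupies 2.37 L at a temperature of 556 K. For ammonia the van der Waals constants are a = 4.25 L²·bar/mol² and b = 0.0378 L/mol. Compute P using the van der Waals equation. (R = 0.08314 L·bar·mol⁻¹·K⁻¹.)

P ≈ 63.03 bar

P = nRT/(V − nb) − a n²/V²
nRT/(V − nb) = (3.50)(0.08314)(556)/(2.37 − 3.50×0.0378) = 161.79/2.2377 = 72.302 bar
a n²/V² = (4.25)(3.50)²/(2.37)² = 9.2689 bar
P = 72.302 − 9.2689 = 63.03 bar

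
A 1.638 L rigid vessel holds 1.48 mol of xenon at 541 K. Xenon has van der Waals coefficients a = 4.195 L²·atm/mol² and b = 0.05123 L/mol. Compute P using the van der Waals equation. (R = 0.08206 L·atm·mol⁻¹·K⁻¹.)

P = nRT/(V − nb) − a n²/V²
nRT/(V − nb) = (1.48)(0.08206)(541)/(1.638 − 1.48×0.05123) = 65.704/1.5622 = 42.059 atm
a n²/V² = (4.195)(1.48)²/(1.638)² = 3.4247 atm
P = 42.059 − 3.4247 = 38.63 atm

P ≈ 38.63 atm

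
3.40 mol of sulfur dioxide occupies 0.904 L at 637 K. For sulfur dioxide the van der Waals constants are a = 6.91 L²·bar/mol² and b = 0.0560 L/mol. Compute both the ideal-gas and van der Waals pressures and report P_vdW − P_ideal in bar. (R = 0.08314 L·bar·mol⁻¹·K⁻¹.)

Ideal: P_ideal = nRT/V = (3.40)(0.08314)(637)/0.904 = 199.187 bar
vdW: P = nRT/(V − nb) − a n²/V² = 180.065/0.713600 − 79.8796/0.817216 = 252.333 − 97.7460 = 154.587 bar
ΔP = 154.587 − 199.187 = -44.60 bar

ΔP ≈ -44.60 bar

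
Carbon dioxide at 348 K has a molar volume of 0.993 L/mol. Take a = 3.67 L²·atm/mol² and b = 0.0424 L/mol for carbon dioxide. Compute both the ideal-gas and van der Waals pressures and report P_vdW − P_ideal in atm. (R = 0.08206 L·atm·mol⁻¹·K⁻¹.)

ΔP ≈ -2.439 atm

Ideal: P_ideal = RT/V_m = (0.08206)(348)/0.993 = 28.7582 atm
vdW: P = RT/(V_m − b) − a/V_m² = 28.5569/0.950600 − 3.67/0.986049 = 30.0409 − 3.72192 = 26.3190 atm
ΔP = 26.3190 − 28.7582 = -2.439 atm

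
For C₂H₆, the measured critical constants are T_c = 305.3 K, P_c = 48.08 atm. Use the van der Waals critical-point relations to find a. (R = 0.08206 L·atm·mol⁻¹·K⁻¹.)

From T_c = 8a/(27Rb) and P_c = a/(27b²): a = 27 R² T_c²/(64 P_c).
a = 27×(0.08206)²×(305.3)²/(64×48.08) = 16947/3077.1 = 5.507 L²·atm/mol²

a ≈ 5.507 L²·atm/mol²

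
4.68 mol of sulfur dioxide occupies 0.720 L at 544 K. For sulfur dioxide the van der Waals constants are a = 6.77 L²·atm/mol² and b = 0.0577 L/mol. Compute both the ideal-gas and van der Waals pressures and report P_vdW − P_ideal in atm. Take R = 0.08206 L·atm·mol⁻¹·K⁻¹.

ΔP ≈ -111.9 atm

Ideal: P_ideal = nRT/V = (4.68)(0.08206)(544)/0.720 = 290.164 atm
vdW: P = nRT/(V − nb) − a n²/V² = 208.918/0.449964 − 148.279/0.518400 = 464.299 − 286.032 = 178.267 atm
ΔP = 178.267 − 290.164 = -111.9 atm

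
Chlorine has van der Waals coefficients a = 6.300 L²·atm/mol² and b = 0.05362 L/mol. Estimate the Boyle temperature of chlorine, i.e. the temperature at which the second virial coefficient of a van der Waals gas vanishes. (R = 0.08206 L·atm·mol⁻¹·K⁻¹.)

For a van der Waals gas the second virial coefficient B₂ = b − a/(RT) vanishes at T_B = a/(Rb).
T_B = 6.300/(0.08206×0.05362) = 6.300/0.0044001 = 1432 K

T_B ≈ 1432 K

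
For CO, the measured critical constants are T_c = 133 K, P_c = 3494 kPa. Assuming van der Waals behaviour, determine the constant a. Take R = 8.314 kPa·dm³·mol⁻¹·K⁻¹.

a ≈ 147.6 kPa·dm⁶/mol²

From T_c = 8a/(27Rb) and P_c = a/(27b²): a = 27 R² T_c²/(64 P_c).
a = 27×(8.314)²×(133)²/(64×3494) = 33013159/223616 = 147.6 kPa·dm⁶/mol²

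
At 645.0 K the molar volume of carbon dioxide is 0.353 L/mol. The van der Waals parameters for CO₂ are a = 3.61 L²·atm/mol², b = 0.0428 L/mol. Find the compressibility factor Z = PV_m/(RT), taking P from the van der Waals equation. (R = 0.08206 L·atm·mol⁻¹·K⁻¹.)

P = RT/(V_m − b) − a/V_m² = (0.08206)(645.0)/(0.353 − 0.0428) − 3.61/(0.353)²
  = 52.929/0.31020 − 28.971 = 170.63 − 28.971 = 141.66 atm
Z = PV_m/(RT) = (141.66)(0.353)/((0.08206)(645.0)) = 50.006/52.929 = 0.9448

Z ≈ 0.9448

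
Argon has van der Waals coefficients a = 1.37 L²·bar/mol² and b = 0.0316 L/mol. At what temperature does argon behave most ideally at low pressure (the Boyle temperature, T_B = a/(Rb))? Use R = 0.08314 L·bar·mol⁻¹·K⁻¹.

T_B ≈ 521.5 K

For a van der Waals gas the second virial coefficient B₂ = b − a/(RT) vanishes at T_B = a/(Rb).
T_B = 1.37/(0.08314×0.0316) = 1.37/0.0026272 = 521.5 K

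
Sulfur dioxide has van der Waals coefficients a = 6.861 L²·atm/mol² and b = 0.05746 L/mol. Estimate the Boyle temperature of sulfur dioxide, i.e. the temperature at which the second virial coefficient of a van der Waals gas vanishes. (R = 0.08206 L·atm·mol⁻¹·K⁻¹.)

For a van der Waals gas the second virial coefficient B₂ = b − a/(RT) vanishes at T_B = a/(Rb).
T_B = 6.861/(0.08206×0.05746) = 6.861/0.0047152 = 1455 K

T_B ≈ 1455 K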